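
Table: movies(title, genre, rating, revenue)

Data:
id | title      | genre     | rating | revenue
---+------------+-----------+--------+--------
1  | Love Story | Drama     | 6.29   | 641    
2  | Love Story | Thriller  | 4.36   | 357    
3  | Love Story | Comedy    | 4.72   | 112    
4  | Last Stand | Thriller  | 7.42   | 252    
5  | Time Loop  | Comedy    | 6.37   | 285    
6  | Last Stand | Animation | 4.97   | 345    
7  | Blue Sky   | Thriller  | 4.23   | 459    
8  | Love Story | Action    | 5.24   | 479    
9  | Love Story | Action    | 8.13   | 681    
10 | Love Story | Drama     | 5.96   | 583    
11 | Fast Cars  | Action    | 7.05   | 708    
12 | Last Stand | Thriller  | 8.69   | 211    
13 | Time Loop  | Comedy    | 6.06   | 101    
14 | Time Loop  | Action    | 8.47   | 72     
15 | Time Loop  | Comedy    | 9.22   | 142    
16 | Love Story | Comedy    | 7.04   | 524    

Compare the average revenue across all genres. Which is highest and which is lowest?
SELECT genre, AVG(revenue)
FROM movies
GROUP BY genre
ORDER BY AVG(revenue)

All groups:
  Comedy: 232.80
  Thriller: 319.75
  Animation: 345.00
  Action: 485.00
  Drama: 612.00

Highest: Drama (612.00)
Lowest: Comedy (232.80)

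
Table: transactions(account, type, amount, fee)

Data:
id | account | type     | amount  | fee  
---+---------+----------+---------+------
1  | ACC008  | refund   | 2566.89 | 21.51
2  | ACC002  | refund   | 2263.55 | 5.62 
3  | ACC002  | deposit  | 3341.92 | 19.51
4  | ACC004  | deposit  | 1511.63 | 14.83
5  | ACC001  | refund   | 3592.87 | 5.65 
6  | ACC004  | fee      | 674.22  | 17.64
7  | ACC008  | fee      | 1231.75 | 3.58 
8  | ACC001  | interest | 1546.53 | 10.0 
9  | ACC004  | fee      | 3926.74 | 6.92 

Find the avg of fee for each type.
SELECT type, AVG(fee) as result
FROM transactions
GROUP BY type

Result:
  deposit: 17.17
  fee: 9.38
  interest: 10.00
  refund: 10.93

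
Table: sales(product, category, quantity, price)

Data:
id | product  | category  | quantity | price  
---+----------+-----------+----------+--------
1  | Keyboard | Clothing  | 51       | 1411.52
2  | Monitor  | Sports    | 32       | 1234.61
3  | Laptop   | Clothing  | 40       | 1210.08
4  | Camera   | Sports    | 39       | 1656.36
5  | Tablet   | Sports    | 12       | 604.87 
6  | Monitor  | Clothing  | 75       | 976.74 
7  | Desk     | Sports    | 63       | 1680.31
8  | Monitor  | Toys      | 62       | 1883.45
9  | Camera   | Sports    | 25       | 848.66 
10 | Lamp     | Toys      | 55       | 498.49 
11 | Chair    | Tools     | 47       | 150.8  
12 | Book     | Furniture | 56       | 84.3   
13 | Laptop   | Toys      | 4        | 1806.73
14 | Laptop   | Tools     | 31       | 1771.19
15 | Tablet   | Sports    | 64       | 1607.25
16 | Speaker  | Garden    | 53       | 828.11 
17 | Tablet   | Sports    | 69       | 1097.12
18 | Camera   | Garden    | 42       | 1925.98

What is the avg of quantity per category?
SELECT category, AVG(quantity) as result
FROM sales
GROUP BY category

Result:
  Clothing: 55.33
  Furniture: 56.00
  Garden: 47.50
  Sports: 43.43
  Tools: 39.00
  Toys: 40.33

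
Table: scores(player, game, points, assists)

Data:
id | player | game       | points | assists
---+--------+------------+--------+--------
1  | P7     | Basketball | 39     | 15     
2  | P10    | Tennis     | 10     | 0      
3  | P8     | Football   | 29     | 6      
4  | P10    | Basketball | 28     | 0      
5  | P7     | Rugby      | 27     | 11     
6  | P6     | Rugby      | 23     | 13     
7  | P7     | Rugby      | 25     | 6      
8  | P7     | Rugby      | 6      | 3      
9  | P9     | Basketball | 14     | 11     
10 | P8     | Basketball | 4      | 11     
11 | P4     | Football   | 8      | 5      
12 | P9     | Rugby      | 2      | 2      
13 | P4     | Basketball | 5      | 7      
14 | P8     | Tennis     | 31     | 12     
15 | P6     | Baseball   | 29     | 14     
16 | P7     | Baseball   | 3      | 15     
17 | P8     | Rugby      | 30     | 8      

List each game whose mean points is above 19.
SELECT game, AVG(points)
FROM scores
GROUP BY game
HAVING AVG(points) > 19

Result:
  Tennis: avg=20.50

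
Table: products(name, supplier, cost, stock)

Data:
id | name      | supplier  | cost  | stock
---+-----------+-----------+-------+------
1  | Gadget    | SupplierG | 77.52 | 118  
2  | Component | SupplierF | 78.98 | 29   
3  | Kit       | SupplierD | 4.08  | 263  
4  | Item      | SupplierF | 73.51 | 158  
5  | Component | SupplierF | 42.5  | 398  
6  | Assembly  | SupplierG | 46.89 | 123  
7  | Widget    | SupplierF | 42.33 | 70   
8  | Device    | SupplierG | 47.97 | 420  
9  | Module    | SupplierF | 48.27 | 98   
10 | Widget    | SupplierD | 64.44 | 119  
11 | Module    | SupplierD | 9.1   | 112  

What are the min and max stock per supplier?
SELECT supplier, MIN(stock), MAX(stock)
FROM products
GROUP BY supplier

Result:
  SupplierD: min=112, max=263
  SupplierF: min=29, max=398
  SupplierG: min=118, max=420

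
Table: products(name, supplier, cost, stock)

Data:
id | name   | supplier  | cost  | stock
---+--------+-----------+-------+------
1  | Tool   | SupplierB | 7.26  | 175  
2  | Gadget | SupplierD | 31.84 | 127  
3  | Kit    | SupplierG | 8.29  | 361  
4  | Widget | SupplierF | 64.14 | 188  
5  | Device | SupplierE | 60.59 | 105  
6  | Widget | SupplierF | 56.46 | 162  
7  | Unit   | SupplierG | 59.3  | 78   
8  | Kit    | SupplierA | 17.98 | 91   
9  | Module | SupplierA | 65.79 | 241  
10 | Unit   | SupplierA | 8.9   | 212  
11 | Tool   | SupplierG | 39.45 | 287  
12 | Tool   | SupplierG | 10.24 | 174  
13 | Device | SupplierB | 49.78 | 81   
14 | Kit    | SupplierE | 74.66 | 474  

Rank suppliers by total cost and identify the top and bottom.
SELECT supplier, SUM(cost)
FROM products
GROUP BY supplier
ORDER BY SUM(cost)

All groups:
  SupplierD: 31.84
  SupplierB: 57.04
  SupplierA: 92.67
  SupplierG: 117.28
  SupplierF: 120.60
  SupplierE: 135.25

Highest: SupplierE (135.25)
Lowest: SupplierD (31.84)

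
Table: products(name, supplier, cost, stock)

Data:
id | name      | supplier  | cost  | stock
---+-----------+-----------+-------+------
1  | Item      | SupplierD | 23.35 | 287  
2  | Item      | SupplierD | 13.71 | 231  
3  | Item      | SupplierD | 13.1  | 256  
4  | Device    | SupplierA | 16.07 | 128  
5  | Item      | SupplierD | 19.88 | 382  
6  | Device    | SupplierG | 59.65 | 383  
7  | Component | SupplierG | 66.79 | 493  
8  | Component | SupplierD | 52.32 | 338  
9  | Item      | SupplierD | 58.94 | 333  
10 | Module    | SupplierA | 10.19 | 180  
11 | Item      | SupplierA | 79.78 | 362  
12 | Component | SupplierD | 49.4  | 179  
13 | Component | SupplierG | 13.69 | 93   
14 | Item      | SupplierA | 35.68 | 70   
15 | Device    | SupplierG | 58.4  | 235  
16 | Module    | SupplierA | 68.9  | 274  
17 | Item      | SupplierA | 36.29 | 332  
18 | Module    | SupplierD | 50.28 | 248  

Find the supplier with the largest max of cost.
SELECT supplier, MAX(cost) as val
FROM products
GROUP BY supplier
ORDER BY val DESC
LIMIT 1

Result: SupplierA with max(cost) = 79.78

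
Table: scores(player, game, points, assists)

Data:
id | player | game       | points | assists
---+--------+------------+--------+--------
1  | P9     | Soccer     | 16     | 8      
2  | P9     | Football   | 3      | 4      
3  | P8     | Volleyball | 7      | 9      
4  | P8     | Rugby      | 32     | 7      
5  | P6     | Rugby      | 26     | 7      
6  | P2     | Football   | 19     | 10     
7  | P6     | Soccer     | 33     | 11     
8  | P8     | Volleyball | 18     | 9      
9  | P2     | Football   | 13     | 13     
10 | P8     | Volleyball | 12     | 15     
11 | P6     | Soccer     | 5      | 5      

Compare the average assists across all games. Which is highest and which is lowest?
SELECT game, AVG(assists)
FROM scores
GROUP BY game
ORDER BY AVG(assists)

All groups:
  Rugby: 7.00
  Soccer: 8.00
  Football: 9.00
  Volleyball: 11.00

Highest: Volleyball (11.00)
Lowest: Rugby (7.00)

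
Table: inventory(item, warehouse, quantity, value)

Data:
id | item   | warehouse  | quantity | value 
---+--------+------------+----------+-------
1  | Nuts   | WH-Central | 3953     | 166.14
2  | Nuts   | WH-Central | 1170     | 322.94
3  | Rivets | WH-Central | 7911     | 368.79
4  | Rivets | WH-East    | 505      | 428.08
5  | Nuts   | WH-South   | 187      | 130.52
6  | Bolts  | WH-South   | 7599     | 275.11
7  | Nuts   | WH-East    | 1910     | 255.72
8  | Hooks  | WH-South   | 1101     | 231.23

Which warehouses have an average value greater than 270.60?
SELECT warehouse, AVG(value)
FROM inventory
GROUP BY warehouse
HAVING AVG(value) > 270.60

Result:
  WH-Central: avg=285.96
  WH-East: avg=341.90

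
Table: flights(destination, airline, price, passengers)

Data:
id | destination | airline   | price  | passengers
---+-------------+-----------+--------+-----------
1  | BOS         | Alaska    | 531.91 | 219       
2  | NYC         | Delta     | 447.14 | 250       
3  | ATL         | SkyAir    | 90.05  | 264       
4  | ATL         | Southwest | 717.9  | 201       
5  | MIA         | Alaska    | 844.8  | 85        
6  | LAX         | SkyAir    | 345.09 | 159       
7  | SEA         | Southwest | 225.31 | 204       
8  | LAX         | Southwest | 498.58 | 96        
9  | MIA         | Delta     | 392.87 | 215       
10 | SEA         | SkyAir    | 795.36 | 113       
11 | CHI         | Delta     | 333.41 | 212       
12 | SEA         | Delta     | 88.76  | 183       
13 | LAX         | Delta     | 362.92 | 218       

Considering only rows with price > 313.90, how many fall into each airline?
SELECT airline, COUNT(*)
FROM flights
WHERE price > 313.90
GROUP BY airline

Note: WHERE filters rows before grouping.

Result:
  Alaska: 2
  Delta: 4
  SkyAir: 2
  Southwest: 2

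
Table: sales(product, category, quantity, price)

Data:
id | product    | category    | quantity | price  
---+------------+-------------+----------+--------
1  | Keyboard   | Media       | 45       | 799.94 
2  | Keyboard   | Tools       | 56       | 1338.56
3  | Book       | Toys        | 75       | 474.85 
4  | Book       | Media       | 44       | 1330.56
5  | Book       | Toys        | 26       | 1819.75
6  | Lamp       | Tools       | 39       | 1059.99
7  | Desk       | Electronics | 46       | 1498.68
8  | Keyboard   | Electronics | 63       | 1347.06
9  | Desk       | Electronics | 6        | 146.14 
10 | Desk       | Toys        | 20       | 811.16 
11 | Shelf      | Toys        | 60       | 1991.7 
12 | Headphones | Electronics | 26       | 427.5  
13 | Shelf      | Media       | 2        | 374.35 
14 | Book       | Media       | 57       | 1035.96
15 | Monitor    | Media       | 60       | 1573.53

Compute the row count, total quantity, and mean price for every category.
SELECT category,
       COUNT(*) as cnt,
       SUM(quantity) as total_quantity,
       AVG(price) as avg_price
FROM sales
GROUP BY category

Result:
  Electronics: 4 records, 141 total quantity, 854.85 avg price
  Media: 5 records, 208 total quantity, 1022.87 avg price
  Tools: 2 records, 95 total quantity, 1199.28 avg price
  Toys: 4 records, 181 total quantity, 1274.37 avg price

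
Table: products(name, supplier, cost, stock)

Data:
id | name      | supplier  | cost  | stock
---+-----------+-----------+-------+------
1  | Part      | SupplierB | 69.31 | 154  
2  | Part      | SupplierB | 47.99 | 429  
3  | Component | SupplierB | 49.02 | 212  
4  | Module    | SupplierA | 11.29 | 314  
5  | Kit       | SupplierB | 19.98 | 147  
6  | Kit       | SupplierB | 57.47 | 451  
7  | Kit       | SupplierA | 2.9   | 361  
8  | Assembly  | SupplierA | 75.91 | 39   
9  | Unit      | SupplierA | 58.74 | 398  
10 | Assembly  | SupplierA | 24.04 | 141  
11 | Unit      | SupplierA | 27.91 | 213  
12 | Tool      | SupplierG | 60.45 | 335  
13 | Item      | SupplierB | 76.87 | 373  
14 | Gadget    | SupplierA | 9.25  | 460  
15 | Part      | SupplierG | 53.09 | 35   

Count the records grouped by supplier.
SELECT supplier, COUNT(*) as count
FROM products
GROUP BY supplier

Result:
  SupplierA: 7
  SupplierB: 6
  SupplierG: 2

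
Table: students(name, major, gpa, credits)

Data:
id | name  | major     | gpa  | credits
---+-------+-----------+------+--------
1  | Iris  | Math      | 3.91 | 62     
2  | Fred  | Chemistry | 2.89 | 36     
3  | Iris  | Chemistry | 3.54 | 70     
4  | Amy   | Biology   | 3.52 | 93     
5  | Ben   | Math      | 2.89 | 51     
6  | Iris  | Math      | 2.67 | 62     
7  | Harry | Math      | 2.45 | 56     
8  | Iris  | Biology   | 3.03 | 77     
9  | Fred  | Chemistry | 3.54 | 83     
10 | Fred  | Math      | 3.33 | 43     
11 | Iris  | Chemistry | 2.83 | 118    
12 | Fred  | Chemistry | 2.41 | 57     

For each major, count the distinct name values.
SELECT major, COUNT(DISTINCT name)
FROM students
GROUP BY major

Result:
  Biology: 2 distinct
  Chemistry: 2 distinct
  Math: 4 distinct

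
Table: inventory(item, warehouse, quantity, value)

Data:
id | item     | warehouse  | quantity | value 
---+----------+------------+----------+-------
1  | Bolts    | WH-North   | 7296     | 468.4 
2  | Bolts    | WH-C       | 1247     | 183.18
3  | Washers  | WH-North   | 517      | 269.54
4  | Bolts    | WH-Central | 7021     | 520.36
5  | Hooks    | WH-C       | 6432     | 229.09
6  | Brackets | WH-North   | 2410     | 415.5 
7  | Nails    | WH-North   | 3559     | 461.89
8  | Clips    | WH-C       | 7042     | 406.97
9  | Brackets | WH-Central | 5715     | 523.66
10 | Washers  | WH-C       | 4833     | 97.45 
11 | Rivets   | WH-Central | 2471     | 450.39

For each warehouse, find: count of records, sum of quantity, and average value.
SELECT warehouse,
       COUNT(*) as cnt,
       SUM(quantity) as total_quantity,
       AVG(value) as avg_value
FROM inventory
GROUP BY warehouse

Result:
  WH-C: 4 records, 19554 total quantity, 229.17 avg value
  WH-Central: 3 records, 15207 total quantity, 498.14 avg value
  WH-North: 4 records, 13782 total quantity, 403.83 avg value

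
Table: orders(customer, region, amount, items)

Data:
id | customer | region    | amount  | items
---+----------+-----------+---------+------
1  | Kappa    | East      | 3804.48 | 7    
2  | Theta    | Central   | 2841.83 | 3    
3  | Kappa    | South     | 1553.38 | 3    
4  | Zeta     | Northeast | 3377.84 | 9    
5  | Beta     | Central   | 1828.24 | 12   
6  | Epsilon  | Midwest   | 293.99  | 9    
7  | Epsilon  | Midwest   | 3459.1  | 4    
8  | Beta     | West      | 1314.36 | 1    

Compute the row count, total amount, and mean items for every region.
SELECT region,
       COUNT(*) as cnt,
       SUM(amount) as total_amount,
       AVG(items) as avg_items
FROM orders
GROUP BY region

Result:
  Central: 2 records, 4670.07 total amount, 7.50 avg items
  East: 1 records, 3804.48 total amount, 7.00 avg items
  Midwest: 2 records, 3753.09 total amount, 6.50 avg items
  Northeast: 1 records, 3377.84 total amount, 9.00 avg items
  South: 1 records, 1553.38 total amount, 3.00 avg items
  West: 1 records, 1314.36 total amount, 1.00 avg items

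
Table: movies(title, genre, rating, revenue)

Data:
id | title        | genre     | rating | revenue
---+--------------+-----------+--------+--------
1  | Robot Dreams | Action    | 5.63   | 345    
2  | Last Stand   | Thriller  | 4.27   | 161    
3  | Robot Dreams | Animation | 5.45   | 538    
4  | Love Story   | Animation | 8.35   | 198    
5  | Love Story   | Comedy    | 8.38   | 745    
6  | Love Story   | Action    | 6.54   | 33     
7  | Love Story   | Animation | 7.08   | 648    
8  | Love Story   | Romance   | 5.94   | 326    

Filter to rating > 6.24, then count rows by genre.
SELECT genre, COUNT(*)
FROM movies
WHERE rating > 6.24
GROUP BY genre

Note: WHERE filters rows before grouping.

Result:
  Action: 1
  Animation: 2
  Comedy: 1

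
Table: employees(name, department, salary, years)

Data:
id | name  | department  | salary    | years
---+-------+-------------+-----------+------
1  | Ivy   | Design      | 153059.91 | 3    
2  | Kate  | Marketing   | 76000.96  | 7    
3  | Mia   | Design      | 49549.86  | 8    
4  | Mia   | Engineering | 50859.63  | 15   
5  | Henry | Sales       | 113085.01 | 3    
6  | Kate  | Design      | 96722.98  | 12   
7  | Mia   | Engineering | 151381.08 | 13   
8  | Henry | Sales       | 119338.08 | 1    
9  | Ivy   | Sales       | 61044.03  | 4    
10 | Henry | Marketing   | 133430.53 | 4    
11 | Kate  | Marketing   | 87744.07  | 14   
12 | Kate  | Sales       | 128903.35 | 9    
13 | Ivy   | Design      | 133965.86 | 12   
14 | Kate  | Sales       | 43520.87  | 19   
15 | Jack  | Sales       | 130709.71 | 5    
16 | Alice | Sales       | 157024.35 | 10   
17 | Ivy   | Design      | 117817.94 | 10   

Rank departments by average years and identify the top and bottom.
SELECT department, AVG(years)
FROM employees
GROUP BY department
ORDER BY AVG(years)

All groups:
  Sales: 7.29
  Marketing: 8.33
  Design: 9.00
  Engineering: 14.00

Highest: Engineering (14.00)
Lowest: Sales (7.29)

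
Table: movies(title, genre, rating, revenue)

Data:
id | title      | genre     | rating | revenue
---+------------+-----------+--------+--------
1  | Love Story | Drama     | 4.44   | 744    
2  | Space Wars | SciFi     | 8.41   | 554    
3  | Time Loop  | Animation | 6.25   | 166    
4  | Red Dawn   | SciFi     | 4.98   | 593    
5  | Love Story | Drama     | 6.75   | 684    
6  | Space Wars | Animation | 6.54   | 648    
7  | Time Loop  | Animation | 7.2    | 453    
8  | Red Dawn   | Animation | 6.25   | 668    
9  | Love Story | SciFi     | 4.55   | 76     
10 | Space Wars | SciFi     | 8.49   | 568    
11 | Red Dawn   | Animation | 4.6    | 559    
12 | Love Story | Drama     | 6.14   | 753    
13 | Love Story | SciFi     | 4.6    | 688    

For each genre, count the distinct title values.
SELECT genre, COUNT(DISTINCT title)
FROM movies
GROUP BY genre

Result:
  Animation: 3 distinct
  Drama: 1 distinct
  SciFi: 3 distinct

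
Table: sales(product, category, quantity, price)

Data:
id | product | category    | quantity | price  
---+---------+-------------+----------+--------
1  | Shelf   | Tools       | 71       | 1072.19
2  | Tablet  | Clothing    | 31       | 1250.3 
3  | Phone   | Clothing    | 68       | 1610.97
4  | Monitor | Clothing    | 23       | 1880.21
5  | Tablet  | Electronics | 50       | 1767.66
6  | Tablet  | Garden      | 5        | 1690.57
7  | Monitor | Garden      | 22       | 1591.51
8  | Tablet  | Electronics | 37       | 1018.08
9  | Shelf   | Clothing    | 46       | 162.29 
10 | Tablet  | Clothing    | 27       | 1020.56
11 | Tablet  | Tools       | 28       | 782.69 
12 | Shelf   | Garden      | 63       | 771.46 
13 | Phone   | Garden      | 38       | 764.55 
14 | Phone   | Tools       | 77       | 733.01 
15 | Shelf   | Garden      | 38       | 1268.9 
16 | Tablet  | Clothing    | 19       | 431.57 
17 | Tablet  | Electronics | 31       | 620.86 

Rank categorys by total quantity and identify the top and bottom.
SELECT category, SUM(quantity)
FROM sales
GROUP BY category
ORDER BY SUM(quantity)

All groups:
  Electronics: 118
  Garden: 166
  Tools: 176
  Clothing: 214

Highest: Clothing (214)
Lowest: Electronics (118)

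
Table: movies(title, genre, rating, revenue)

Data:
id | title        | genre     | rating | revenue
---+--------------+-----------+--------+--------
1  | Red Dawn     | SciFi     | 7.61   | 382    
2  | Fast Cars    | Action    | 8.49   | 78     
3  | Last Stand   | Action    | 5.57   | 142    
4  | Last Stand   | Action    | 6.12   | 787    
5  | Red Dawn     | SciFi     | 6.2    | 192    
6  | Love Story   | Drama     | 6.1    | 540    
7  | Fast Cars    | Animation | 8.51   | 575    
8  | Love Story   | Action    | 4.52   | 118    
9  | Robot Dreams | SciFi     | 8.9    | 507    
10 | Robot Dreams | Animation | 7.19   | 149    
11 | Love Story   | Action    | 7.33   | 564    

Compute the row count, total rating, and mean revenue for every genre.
SELECT genre,
       COUNT(*) as cnt,
       SUM(rating) as total_rating,
       AVG(revenue) as avg_revenue
FROM movies
GROUP BY genre

Result:
  Action: 5 records, 32.03 total rating, 337.80 avg revenue
  Animation: 2 records, 15.70 total rating, 362.00 avg revenue
  Drama: 1 records, 6.10 total rating, 540.00 avg revenue
  SciFi: 3 records, 22.71 total rating, 360.33 avg revenue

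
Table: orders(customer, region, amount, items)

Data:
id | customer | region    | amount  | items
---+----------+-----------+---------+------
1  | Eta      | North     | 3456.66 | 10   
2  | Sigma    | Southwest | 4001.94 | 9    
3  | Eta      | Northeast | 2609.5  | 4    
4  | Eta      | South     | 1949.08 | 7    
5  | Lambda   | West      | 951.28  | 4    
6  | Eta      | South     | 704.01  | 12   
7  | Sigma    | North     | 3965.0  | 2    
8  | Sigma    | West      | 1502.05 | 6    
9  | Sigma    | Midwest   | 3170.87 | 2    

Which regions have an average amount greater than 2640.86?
SELECT region, AVG(amount)
FROM orders
GROUP BY region
HAVING AVG(amount) > 2640.86

Result:
  Midwest: avg=3170.87
  North: avg=3710.83
  Southwest: avg=4001.94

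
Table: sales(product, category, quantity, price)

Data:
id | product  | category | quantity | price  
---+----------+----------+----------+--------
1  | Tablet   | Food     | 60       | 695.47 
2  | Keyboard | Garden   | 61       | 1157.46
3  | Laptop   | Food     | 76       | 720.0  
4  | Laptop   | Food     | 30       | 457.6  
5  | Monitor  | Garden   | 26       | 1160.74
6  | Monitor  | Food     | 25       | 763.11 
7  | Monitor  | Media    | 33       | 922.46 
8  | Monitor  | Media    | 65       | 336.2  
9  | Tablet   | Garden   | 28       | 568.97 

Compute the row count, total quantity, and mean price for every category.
SELECT category,
       COUNT(*) as cnt,
       SUM(quantity) as total_quantity,
       AVG(price) as avg_price
FROM sales
GROUP BY category

Result:
  Food: 4 records, 191 total quantity, 659.05 avg price
  Garden: 3 records, 115 total quantity, 962.39 avg price
  Media: 2 records, 98 total quantity, 629.33 avg price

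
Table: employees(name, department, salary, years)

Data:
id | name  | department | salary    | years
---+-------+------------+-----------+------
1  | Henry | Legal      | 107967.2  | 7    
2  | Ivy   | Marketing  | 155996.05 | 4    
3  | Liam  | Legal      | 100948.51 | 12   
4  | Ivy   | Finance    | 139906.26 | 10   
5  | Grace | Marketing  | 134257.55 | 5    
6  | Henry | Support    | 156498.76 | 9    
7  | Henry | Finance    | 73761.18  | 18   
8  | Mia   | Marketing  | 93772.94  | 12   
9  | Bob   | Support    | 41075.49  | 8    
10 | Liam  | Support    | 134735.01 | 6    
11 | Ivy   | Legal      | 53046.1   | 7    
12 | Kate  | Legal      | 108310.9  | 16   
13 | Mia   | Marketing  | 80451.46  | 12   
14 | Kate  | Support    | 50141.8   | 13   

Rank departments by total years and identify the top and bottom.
SELECT department, SUM(years)
FROM employees
GROUP BY department
ORDER BY SUM(years)

All groups:
  Finance: 28
  Marketing: 33
  Support: 36
  Legal: 42

Highest: Legal (42)
Lowest: Finance (28)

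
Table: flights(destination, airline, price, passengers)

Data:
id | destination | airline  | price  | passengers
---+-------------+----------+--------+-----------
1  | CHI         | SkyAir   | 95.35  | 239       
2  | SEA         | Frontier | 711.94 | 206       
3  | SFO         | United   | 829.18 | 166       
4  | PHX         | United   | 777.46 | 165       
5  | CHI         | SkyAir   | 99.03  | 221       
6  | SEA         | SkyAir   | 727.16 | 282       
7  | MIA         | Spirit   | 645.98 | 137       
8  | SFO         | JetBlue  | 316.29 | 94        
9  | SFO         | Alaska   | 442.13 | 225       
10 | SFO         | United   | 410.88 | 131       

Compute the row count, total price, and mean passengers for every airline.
SELECT airline,
       COUNT(*) as cnt,
       SUM(price) as total_price,
       AVG(passengers) as avg_passengers
FROM flights
GROUP BY airline

Result:
  Alaska: 1 records, 442.13 total price, 225.00 avg passengers
  Frontier: 1 records, 711.94 total price, 206.00 avg passengers
  JetBlue: 1 records, 316.29 total price, 94.00 avg passengers
  SkyAir: 3 records, 921.54 total price, 247.33 avg passengers
  Spirit: 1 records, 645.98 total price, 137.00 avg passengers
  United: 3 records, 2017.52 total price, 154.00 avg passengers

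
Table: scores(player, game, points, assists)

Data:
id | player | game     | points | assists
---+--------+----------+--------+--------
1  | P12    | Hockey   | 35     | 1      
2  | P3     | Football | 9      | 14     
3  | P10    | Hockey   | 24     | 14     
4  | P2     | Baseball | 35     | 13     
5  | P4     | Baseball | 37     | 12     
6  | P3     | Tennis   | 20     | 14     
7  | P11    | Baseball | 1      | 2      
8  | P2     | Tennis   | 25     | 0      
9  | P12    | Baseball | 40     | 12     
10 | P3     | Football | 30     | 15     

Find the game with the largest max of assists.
SELECT game, MAX(assists) as val
FROM scores
GROUP BY game
ORDER BY val DESC
LIMIT 1

Result: Football with max(assists) = 15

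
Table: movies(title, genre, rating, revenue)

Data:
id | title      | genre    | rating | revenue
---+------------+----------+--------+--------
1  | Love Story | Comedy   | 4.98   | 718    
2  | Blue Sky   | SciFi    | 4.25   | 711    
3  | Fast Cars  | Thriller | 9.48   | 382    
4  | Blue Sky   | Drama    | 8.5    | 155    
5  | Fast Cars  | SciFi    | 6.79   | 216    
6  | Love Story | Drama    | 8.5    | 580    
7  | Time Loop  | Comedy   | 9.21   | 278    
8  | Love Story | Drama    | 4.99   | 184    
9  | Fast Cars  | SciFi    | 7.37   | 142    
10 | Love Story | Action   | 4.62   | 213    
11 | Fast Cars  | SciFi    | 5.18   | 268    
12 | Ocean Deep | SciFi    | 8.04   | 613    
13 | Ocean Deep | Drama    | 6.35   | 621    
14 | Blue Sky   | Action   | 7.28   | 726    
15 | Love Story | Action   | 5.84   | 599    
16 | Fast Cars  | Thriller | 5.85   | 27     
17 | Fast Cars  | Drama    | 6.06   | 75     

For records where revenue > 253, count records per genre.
SELECT genre, COUNT(*)
FROM movies
WHERE revenue > 253
GROUP BY genre

Note: WHERE filters rows before grouping.

Result:
  Action: 2
  Comedy: 2
  Drama: 2
  SciFi: 3
  Thriller: 1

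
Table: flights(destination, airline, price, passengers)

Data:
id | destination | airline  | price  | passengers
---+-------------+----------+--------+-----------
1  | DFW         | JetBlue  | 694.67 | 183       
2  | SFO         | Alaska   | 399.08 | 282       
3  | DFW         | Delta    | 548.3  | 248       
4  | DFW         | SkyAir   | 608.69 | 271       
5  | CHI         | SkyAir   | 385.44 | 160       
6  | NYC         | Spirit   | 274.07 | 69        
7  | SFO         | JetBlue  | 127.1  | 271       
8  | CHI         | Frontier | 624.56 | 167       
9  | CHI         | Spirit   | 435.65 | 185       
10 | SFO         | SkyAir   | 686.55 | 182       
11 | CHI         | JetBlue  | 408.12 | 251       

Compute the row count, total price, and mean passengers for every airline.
SELECT airline,
       COUNT(*) as cnt,
       SUM(price) as total_price,
       AVG(passengers) as avg_passengers
FROM flights
GROUP BY airline

Result:
  Alaska: 1 records, 399.08 total price, 282.00 avg passengers
  Delta: 1 records, 548.30 total price, 248.00 avg passengers
  Frontier: 1 records, 624.56 total price, 167.00 avg passengers
  JetBlue: 3 records, 1229.89 total price, 235.00 avg passengers
  SkyAir: 3 records, 1680.68 total price, 204.33 avg passengers
  Spirit: 2 records, 709.72 total price, 127.00 avg passengers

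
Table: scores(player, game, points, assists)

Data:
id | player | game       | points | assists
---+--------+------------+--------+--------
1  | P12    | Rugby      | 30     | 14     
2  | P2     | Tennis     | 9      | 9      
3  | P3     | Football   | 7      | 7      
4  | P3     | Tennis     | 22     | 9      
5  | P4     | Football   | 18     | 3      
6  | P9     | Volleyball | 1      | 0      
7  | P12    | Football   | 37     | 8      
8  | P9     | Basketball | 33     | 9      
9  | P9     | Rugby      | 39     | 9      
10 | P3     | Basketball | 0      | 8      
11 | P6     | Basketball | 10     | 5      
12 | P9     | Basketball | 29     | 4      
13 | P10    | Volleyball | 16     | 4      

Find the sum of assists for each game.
SELECT game, SUM(assists) as result
FROM scores
GROUP BY game

Result:
  Basketball: 26
  Football: 18
  Rugby: 23
  Tennis: 18
  Volleyball: 4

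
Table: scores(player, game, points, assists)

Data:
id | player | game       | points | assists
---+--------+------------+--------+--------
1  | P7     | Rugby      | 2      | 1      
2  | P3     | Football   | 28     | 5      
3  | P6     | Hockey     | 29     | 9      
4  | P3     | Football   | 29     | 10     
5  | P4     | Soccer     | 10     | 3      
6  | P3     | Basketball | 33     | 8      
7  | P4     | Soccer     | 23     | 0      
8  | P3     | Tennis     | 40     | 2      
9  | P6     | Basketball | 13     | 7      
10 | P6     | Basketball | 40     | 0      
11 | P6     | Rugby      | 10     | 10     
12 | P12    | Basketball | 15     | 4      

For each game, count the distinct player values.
SELECT game, COUNT(DISTINCT player)
FROM scores
GROUP BY game

Result:
  Basketball: 3 distinct
  Football: 1 distinct
  Hockey: 1 distinct
  Rugby: 2 distinct
  Soccer: 1 distinct
  Tennis: 1 distinct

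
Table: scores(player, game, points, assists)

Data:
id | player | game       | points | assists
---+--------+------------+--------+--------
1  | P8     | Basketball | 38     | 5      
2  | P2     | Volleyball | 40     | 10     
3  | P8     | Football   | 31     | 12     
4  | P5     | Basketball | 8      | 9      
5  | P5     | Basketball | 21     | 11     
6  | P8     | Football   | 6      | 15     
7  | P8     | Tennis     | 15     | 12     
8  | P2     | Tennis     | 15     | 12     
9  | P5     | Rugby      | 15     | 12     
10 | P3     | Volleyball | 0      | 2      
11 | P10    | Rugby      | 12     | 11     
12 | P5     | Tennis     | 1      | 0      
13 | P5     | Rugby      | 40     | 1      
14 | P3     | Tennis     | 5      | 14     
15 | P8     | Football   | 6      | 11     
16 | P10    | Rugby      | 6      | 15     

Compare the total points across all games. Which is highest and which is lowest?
SELECT game, SUM(points)
FROM scores
GROUP BY game
ORDER BY SUM(points)

All groups:
  Tennis: 36
  Volleyball: 40
  Football: 43
  Basketball: 67
  Rugby: 73

Highest: Rugby (73)
Lowest: Tennis (36)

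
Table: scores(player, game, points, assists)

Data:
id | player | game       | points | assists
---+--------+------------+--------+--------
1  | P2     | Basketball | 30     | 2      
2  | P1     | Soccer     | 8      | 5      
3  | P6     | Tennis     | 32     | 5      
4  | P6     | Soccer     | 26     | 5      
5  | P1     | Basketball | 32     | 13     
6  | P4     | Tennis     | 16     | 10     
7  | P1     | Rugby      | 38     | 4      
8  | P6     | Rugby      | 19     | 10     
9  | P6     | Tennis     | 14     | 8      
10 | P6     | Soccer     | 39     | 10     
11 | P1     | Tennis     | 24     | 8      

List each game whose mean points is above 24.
SELECT game, AVG(points)
FROM scores
GROUP BY game
HAVING AVG(points) > 24

Result:
  Basketball: avg=31.00
  Rugby: avg=28.50
  Soccer: avg=24.33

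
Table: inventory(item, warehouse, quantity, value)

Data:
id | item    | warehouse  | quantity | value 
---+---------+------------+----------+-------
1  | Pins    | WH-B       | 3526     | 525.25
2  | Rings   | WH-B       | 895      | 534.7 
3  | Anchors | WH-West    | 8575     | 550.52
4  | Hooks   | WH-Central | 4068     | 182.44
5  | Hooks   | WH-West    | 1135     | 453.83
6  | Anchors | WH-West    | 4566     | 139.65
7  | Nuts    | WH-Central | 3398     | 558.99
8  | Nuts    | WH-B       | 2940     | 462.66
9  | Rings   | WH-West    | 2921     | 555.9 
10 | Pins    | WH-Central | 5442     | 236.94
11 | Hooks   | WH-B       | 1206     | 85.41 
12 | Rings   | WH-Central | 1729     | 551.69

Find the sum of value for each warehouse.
SELECT warehouse, SUM(value) as result
FROM inventory
GROUP BY warehouse

Result:
  WH-B: 1608.02
  WH-Central: 1530.06
  WH-West: 1699.90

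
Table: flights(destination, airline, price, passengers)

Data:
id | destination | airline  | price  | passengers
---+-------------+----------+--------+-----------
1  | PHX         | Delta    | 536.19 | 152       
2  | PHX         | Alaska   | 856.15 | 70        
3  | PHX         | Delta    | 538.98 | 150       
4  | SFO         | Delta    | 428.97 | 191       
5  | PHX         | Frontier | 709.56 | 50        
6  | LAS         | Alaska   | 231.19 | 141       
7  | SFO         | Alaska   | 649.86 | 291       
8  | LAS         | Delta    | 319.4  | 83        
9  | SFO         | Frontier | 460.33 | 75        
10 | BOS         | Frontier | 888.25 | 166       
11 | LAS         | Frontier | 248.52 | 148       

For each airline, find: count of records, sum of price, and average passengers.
SELECT airline,
       COUNT(*) as cnt,
       SUM(price) as total_price,
       AVG(passengers) as avg_passengers
FROM flights
GROUP BY airline

Result:
  Alaska: 3 records, 1737.20 total price, 167.33 avg passengers
  Delta: 4 records, 1823.54 total price, 144.00 avg passengers
  Frontier: 4 records, 2306.66 total price, 109.75 avg passengers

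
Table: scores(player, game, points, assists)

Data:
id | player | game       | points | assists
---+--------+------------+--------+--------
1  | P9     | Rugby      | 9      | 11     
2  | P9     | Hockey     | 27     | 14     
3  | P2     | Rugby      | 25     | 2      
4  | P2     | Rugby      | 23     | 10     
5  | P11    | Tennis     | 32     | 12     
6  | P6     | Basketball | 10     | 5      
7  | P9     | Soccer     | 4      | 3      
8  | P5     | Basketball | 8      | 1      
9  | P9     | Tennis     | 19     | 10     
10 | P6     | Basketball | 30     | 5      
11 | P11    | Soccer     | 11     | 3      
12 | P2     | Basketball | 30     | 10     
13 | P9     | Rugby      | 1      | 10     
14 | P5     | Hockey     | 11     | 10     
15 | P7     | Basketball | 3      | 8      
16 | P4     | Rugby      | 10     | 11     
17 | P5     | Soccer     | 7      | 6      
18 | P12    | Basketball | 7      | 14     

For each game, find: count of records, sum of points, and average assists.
SELECT game,
       COUNT(*) as cnt,
       SUM(points) as total_points,
       AVG(assists) as avg_assists
FROM scores
GROUP BY game

Result:
  Basketball: 6 records, 88 total points, 7.17 avg assists
  Hockey: 2 records, 38 total points, 12.00 avg assists
  Rugby: 5 records, 68 total points, 8.80 avg assists
  Soccer: 3 records, 22 total points, 4.00 avg assists
  Tennis: 2 records, 51 total points, 11.00 avg assists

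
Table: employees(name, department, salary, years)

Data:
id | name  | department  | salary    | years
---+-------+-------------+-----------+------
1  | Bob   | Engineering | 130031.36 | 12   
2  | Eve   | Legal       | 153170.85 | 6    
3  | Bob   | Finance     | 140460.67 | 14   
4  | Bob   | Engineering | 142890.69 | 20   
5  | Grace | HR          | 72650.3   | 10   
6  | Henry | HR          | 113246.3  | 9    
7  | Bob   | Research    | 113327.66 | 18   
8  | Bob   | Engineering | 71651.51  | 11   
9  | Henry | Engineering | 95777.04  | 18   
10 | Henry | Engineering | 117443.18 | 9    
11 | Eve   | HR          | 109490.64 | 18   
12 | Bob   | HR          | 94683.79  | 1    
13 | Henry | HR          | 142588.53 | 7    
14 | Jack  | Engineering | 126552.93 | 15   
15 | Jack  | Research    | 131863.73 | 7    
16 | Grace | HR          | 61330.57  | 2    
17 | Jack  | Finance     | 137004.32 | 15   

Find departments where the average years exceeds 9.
SELECT department, AVG(years)
FROM employees
GROUP BY department
HAVING AVG(years) > 9

Result:
  Engineering: avg=14.17
  Finance: avg=14.50
  Research: avg=12.50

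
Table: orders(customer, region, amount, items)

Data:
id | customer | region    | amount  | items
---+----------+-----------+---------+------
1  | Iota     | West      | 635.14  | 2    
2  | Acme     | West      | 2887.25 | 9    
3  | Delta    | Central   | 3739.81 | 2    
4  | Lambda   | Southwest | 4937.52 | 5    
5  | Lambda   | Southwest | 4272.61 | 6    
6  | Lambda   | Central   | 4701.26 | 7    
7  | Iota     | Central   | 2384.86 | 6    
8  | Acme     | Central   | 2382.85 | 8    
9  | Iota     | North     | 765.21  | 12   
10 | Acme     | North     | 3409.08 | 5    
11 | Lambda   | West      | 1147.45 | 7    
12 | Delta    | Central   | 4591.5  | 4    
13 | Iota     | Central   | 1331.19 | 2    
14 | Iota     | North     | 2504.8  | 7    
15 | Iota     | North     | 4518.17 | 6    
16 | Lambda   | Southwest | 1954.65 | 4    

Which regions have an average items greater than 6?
SELECT region, AVG(items)
FROM orders
GROUP BY region
HAVING AVG(items) > 6

Result:
  North: avg=7.50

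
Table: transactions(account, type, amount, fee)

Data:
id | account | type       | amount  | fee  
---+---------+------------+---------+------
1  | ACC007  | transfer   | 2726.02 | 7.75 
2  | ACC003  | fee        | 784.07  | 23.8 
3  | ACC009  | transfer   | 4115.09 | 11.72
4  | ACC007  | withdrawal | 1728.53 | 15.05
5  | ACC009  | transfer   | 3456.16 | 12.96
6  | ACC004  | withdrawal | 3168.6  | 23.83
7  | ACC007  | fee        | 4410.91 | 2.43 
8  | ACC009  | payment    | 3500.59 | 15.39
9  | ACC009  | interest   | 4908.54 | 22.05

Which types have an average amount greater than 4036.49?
SELECT type, AVG(amount)
FROM transactions
GROUP BY type
HAVING AVG(amount) > 4036.49

Result:
  interest: avg=4908.54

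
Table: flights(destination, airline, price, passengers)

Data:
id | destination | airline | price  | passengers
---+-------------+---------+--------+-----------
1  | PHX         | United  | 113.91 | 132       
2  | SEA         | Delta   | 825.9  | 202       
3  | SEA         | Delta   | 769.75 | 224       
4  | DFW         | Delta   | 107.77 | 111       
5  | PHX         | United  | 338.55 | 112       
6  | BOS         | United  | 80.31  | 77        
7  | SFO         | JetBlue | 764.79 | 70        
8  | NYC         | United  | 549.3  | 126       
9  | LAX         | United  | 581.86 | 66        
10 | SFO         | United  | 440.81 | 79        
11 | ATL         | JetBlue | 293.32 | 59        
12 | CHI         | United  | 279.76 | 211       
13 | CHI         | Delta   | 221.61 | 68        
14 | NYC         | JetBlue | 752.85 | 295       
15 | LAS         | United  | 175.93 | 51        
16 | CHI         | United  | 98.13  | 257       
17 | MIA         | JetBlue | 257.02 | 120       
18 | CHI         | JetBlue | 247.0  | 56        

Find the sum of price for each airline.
SELECT airline, SUM(price) as result
FROM flights
GROUP BY airline

Result:
  Delta: 1925.03
  JetBlue: 2314.98
  United: 2658.56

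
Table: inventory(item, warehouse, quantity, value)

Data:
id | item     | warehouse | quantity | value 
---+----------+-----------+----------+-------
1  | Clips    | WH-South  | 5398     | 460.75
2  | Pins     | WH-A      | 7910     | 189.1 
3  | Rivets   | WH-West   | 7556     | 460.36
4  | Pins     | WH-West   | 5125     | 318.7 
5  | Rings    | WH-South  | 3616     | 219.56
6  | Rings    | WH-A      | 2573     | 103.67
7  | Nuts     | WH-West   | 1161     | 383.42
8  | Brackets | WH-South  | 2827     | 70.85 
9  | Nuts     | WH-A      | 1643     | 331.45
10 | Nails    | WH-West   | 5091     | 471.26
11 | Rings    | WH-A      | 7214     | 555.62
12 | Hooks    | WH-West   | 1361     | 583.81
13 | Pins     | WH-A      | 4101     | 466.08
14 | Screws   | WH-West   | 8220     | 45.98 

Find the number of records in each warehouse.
SELECT warehouse, COUNT(*) as count
FROM inventory
GROUP BY warehouse

Result:
  WH-A: 5
  WH-South: 3
  WH-West: 6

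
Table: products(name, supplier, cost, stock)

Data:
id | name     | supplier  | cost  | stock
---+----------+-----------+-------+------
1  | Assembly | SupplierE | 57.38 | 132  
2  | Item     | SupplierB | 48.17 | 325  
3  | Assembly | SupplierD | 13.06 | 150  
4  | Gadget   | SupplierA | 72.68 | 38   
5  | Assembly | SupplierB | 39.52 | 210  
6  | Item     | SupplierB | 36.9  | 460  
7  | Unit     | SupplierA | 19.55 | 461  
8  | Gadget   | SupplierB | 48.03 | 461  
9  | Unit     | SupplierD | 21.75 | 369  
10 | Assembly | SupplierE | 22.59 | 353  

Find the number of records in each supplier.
SELECT supplier, COUNT(*) as count
FROM products
GROUP BY supplier

Result:
  SupplierA: 2
  SupplierB: 4
  SupplierD: 2
  SupplierE: 2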